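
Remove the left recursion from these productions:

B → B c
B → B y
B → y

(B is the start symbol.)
B → y B'
B' → c B'
B' → y B'
B' → ε

B is directly left-recursive. The standard transformation for
  A → A α₁ | ... | A α_m | β₁ | ... | β_n
is
  A  → β₁ A' | ... | β_n A'
  A' → α₁ A' | ... | α_m A' | ε

B → y becomes B → y B'
B → B c becomes B' → c B'
B → B y becomes B' → y B'
Add B' → ε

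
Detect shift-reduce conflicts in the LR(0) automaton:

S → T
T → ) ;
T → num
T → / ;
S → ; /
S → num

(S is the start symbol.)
No shift-reduce conflicts

Augment with S' → S and build the canonical LR(0) collection (I0 = CLOSURE({[S' → . S]}), then GOTO on every symbol after a dot until no new states appear). It has 10 states:
  I0: { [S → . ; /], [S → . T], [S → . num], [S' → . S], [T → . ) ;], [T → . / ;], [T → . num] }  — shift
  I1: { [T → ) . ;] }  — shift
  I2: { [T → / . ;] }  — shift
  I3: { [S → ; . /] }  — shift
  I4: { [S' → S .] }  — accept
  I5: { [S → T .] }  — reduce
  I6: { [S → num .], [T → num .] }  — 2 reduces
  I7: { [S → ; / .] }  — reduce
  I8: { [T → / ; .] }  — reduce
  I9: { [T → ) ; .] }  — reduce

No state contains both a complete item and a shift item.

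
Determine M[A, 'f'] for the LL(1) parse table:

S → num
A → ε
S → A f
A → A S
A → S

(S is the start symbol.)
A → ε, A → A S, A → S

To find M[A, 'f'], we find productions for A where 'f' is in the predict set (PREDICT(N → α) = (FIRST(α) \ {ε}) ∪ (FOLLOW(N) if α ⇒* ε)).

Relevant sets:
  FIRST(A) = { 'f', 'num', ε }
  FIRST(S) = { 'f', 'num' }
  FOLLOW(A) = { 'f', 'num' }

A → ε: PREDICT = { 'f', 'num' }
  'f' is in predict set, so this production goes in M[A, 'f']
A → A S: PREDICT = { 'f', 'num' }
  'f' is in predict set, so this production goes in M[A, 'f']
A → S: PREDICT = { 'f', 'num' }
  'f' is in predict set, so this production goes in M[A, 'f']

M[A, 'f'] = A → ε, A → A S, A → S  (a multiply-defined cell — the grammar is not LL(1))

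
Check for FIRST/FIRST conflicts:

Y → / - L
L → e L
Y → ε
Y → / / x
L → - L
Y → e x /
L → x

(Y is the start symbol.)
Yes. Y → '/' '-' L / Y → '/' '/' x on { '/' }

A FIRST/FIRST conflict occurs when two productions N → α and N → β for the same non-terminal have FIRST(α) ∩ FIRST(β) ≠ ∅ (with ε ∈ FIRST of a nullable right-hand side, so two nullable alternatives also conflict).

Productions for Y:
  Y → / - L: FIRST = { '/' }
  Y → ε: FIRST = { ε }
  Y → / / x: FIRST = { '/' }
  Y → e x /: FIRST = { 'e' }
Productions for L:
  L → e L: FIRST = { 'e' }
  L → - L: FIRST = { '-' }
  L → x: FIRST = { 'x' }

Conflict for Y: Y → / - L and Y → / / x
  Overlap: { '/' }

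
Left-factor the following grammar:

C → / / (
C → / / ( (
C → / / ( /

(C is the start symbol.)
C → / / ( C'
C' → ε
C' → (
C' → /

Left-factoring transforms A → αβ₁ | αβ₂ into A → αA' and A' → β₁ | β₂
(α is the longest common prefix among the alternatives). Repeat until
no nonterminal has two alternatives with a common prefix.

Round 1: C has alternatives sharing prefix '/ / ('. Introduce C': C → / / ( C'
  Add: C' → ε
  Add: C' → (
  Add: C' → /

No remaining common prefixes — done.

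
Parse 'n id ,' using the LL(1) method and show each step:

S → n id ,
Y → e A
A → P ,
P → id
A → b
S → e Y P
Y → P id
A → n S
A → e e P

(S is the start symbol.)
Stack is shown with the top on the left.

Stack     Input     Action
--------------------------
S $       n id , $  output S → n id ,
n id , $  n id , $  match 'n'
id , $    id , $    match 'id'
, $       , $       match ','
$         $         accept

The string is accepted.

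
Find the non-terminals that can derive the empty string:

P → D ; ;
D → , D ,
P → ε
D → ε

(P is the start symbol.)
ε-productions: P → ε, D → ε
So P, D are immediately nullable.
Every non-terminal is now nullable.
Nullable = { 'D', 'P' }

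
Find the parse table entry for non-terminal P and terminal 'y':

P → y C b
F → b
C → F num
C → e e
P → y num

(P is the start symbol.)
To find M[P, 'y'], we find productions for P where 'y' is in the predict set (PREDICT(N → α) = (FIRST(α) \ {ε}) ∪ (FOLLOW(N) if α ⇒* ε)).

P → y C b: PREDICT = { 'y' }
  'y' is in predict set, so this production goes in M[P, 'y']
P → y num: PREDICT = { 'y' }
  'y' is in predict set, so this production goes in M[P, 'y']

M[P, 'y'] = P → y C b, P → y num  (a multiply-defined cell — the grammar is not LL(1))

Answer: P → y C b, P → y num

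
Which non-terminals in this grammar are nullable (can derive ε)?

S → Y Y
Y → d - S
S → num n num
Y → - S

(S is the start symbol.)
There are no ε-productions, so no non-terminal can derive ε.
No non-terminals are nullable.

Answer: None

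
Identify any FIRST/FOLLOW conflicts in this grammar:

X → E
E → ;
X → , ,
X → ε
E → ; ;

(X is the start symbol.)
No FIRST/FOLLOW conflicts.

A FIRST/FOLLOW conflict occurs when a non-terminal N has a nullable alternative N → β (β ⇒* ε) and another alternative N → α with FIRST(α) ∩ FOLLOW(N) ≠ ∅: on such a lookahead the parser cannot decide between expanding α and letting N vanish via β.

Nullable non-terminals: X.
FIRST sets used below: FIRST(E) = { ';' }

X: nullable alternative(s) X → ε; FOLLOW(X) = { $ }
  X → E: FIRST \ {ε} = { ';' } — disjoint from FOLLOW(X)
  X → , ,: FIRST \ {ε} = { ',' } — disjoint from FOLLOW(X)
  X → ε: FIRST \ {ε} = { } — this is the only nullable alternative, skip

E has no nullable alternative, so no FIRST/FOLLOW check is needed there.

No FIRST/FOLLOW conflicts found.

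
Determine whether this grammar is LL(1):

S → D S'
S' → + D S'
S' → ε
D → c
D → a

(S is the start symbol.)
Yes, the grammar is LL(1).

A grammar is LL(1) if for each non-terminal N with multiple productions, the predict sets of those productions are pairwise disjoint, where PREDICT(N → α) = (FIRST(α) \ {ε}) ∪ (FOLLOW(N) if α ⇒* ε).

Relevant sets:
  FOLLOW(S') = { $ }

For S':
  PREDICT(S' → '+' D S') = { '+' }
  PREDICT(S' → ε) = { $ }
For D:
  PREDICT(D → c) = { 'c' }
  PREDICT(D → a) = { 'a' }
S has a single production, so nothing to check there.

All predict sets are disjoint. The grammar IS LL(1).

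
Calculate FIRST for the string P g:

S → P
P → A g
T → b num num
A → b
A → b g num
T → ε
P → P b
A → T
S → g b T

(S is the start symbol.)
FIRST sets of the non-terminals involved (from the grammar, by fixed-point iteration):
  FIRST(P) = { 'b', 'g' }

To compute FIRST(P g), process the symbols left to right:
Symbol P is a non-terminal. Add FIRST(P) \ {ε} = { 'b', 'g' }
P is not nullable (ε ∉ FIRST(P)), so stop here.
FIRST(P g) = { 'b', 'g' }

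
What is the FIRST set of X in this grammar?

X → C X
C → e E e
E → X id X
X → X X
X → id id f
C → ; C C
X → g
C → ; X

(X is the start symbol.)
{ ';', 'e', 'g', 'id' }

To compute FIRST(X), examine every production with X on the left-hand side, reading each right-hand side left to right until a non-nullable symbol is reached.

FIRST sets of the other non-terminals involved (by the same procedure, iterated to a fixed point):
  FIRST(C) = { ';', 'e' }

From X → C X:
  - C is a non-terminal: add FIRST(C) \ {ε} = { ';', 'e' }
    C is not nullable, so stop
From X → X X:
  - X is the symbol being defined: contributes nothing new
    X is not nullable, so stop
From X → id id f:
  - id is a terminal: add 'id' and stop
From X → g:
  - g is a terminal: add 'g' and stop

Collecting: FIRST(X) = { ';', 'e', 'g', 'id' }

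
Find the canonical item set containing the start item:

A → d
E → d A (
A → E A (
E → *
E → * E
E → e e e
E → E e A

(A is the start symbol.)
First, augment the grammar with A' → A
I₀ = CLOSURE({ [A' → . A] }):
  [A' → . A] has the dot before A: add [A → . d], [A → . E A (]
  [A → . E A (] has the dot before E: add [E → . d A (], [E → . *], [E → . * E], [E → . e e e], [E → . E e A]
No further items can be added.

I₀ = { [A → . E A (], [A → . d], [A' → . A], [E → . * E], [E → . *], [E → . E e A], [E → . d A (], [E → . e e e] }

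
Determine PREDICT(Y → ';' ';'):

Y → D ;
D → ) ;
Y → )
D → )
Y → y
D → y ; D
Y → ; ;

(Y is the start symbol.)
{ ';' }

PREDICT(Y → ';' ';') = (FIRST(RHS) \ {ε}) ∪ (FOLLOW(Y) if ε ∈ FIRST(RHS), i.e. RHS ⇒* ε)
FIRST(';' ';') = { ';' }
ε ∉ FIRST(';' ';'), so FOLLOW(Y) is not added.
PREDICT(Y → ';' ';') = { ';' }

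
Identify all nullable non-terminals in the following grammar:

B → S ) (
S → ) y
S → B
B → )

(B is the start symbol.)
None

A non-terminal is nullable if it can derive ε (the empty string): either it has an ε-production, or it has a production whose right-hand side consists entirely of nullable non-terminals.

There are no ε-productions, so no non-terminal can derive ε.
No non-terminals are nullable.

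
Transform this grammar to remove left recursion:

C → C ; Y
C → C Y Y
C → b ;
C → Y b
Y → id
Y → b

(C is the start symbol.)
C → b ; C'
C → Y b C'
C' → ; Y C'
C' → Y Y C'
C' → ε
Y → id
Y → b

C is directly left-recursive. The standard transformation for
  A → A α₁ | ... | A α_m | β₁ | ... | β_n
is
  A  → β₁ A' | ... | β_n A'
  A' → α₁ A' | ... | α_m A' | ε

C → b ; becomes C → b ; C'
C → Y b becomes C → Y b C'
C → C ; Y becomes C' → ; Y C'
C → C Y Y becomes C' → Y Y C'
Add C' → ε

Productions for other non-terminals are unchanged:
  Y → id
  Y → b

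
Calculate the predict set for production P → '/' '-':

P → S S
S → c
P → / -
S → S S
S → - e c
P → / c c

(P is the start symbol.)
PREDICT(P → '/' '-') = (FIRST(RHS) \ {ε}) ∪ (FOLLOW(P) if ε ∈ FIRST(RHS), i.e. RHS ⇒* ε)
FIRST('/' '-') = { '/' }
ε ∉ FIRST('/' '-'), so FOLLOW(P) is not added.
PREDICT(P → '/' '-') = { '/' }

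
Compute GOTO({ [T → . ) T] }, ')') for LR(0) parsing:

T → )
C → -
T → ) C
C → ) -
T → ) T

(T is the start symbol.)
GOTO(I, ')') = CLOSURE({ [A → αX.β] : [A → α.Xβ] ∈ I, X = ')' })

Items with dot before ')', with the dot advanced:
  [T → . ) T] → [T → ) . T]
Closure of the advanced items:
  [T → ) . T] has the dot before T: add [T → . )], [T → . ) C], [T → . ) T]

GOTO = { [T → ) . T], [T → . ) C], [T → . ) T], [T → . )] }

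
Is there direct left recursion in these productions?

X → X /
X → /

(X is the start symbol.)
Yes, X is left-recursive

Direct left recursion occurs when N → N α for some non-terminal N (the right-hand side begins with the left-hand side itself).

X → X /: LEFT RECURSIVE (starts with X)
X → /: starts with '/'

The grammar has direct left recursion on: X.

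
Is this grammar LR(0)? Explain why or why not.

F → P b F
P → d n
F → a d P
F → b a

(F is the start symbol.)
Yes, the grammar is LR(0)

A grammar is LR(0) if no state in the canonical LR(0) collection has:
  - both a shift item (dot before a terminal) and a complete item (shift-reduce conflict), or
  - two or more complete items (reduce-reduce conflict; the accept item [F' → F .] counts as a complete item here).

Augment with F' → F and build the canonical LR(0) collection (I0 = CLOSURE({[F' → . F]}), then GOTO on every symbol after a dot until no new states appear). It has 12 states:
  I0: { [F → . P b F], [F → . a d P], [F → . b a], [F' → . F], [P → . d n] }  — shift
  I1: { [F' → F .] }  — accept
  I2: { [F → P . b F] }  — shift
  I3: { [F → a . d P] }  — shift
  I4: { [F → b . a] }  — shift
  I5: { [P → d . n] }  — shift
  I6: { [P → d n .] }  — reduce
  I7: { [F → b a .] }  — reduce
  I8: { [F → a d . P], [P → . d n] }  — shift
  I9: { [F → a d P .] }  — reduce
  I10: { [F → . P b F], [F → . a d P], [F → . b a], [F → P b . F], [P → . d n] }  — shift
  I11: { [F → P b F .] }  — reduce

Every state is either a pure shift/goto state or contains exactly one complete item and nothing to shift — no conflicts. The grammar is LR(0).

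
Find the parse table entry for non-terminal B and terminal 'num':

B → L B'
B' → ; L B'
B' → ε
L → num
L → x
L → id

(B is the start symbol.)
B → L B'

To find M[B, 'num'], we find productions for B where 'num' is in the predict set (PREDICT(N → α) = (FIRST(α) \ {ε}) ∪ (FOLLOW(N) if α ⇒* ε)).

Relevant sets:
  FIRST(L) = { 'id', 'num', 'x' }

B → L B': PREDICT = { 'id', 'num', 'x' }
  'num' is in predict set, so this production goes in M[B, 'num']

M[B, 'num'] = B → L B'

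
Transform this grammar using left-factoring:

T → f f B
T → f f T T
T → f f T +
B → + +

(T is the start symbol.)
Left-factoring transforms A → αβ₁ | αβ₂ into A → αA' and A' → β₁ | β₂
(α is the longest common prefix among the alternatives). Repeat until
no nonterminal has two alternatives with a common prefix.

Round 1: T has alternatives sharing prefix 'f f'. Introduce T': T → f f T'
  Add: T' → B
  Add: T' → T T
  Add: T' → T +

Round 2: T' has alternatives sharing prefix 'T'. Introduce T'': T' → T T''
  Add: T'' → T
  Add: T'' → +

No remaining common prefixes — done.

Resulting grammar:
T → f f T'
T' → B
T' → T T''
T'' → T
T'' → +
B → + +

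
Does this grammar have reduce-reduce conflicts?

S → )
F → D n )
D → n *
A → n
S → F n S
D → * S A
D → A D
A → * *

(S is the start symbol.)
No reduce-reduce conflicts

Augment with S' → S and build the canonical LR(0) collection (I0 = CLOSURE({[S' → . S]}), then GOTO on every symbol after a dot until no new states appear). It has 20 states:
  I0: { [A → . * *], [A → . n], [D → . * S A], [D → . A D], [D → . n *], [F → . D n )], [S → . )], [S → . F n S], [S' → . S] }  — shift
  I1: { [S → ) .] }  — reduce
  I2: { [A → * . *], [A → . * *], [A → . n], [D → * . S A], [D → . * S A], [D → . A D], [D → . n *], [F → . D n )], [S → . )], [S → . F n S] }  — shift
  I3: { [A → . * *], [A → . n], [D → . * S A], [D → . A D], [D → . n *], [D → A . D] }  — shift
  I4: { [F → D . n )] }  — shift
  I5: { [S → F . n S] }  — shift
  I6: { [S' → S .] }  — accept
  I7: { [A → n .], [D → n . *] }  — shift, reduce
  I8: { [D → n * .] }  — reduce
  I9: { [A → . * *], [A → . n], [D → . * S A], [D → . A D], [D → . n *], [F → . D n )], [S → . )], [S → . F n S], [S → F n . S] }  — shift
  I10: { [S → F n S .] }  — reduce
  I11: { [F → D n . )] }  — shift
  I12: { [F → D n ) .] }  — reduce
  I13: { [D → A D .] }  — reduce
  I14: { [A → * * .], [A → * . *], [A → . * *], [A → . n], [D → * . S A], [D → . * S A], [D → . A D], [D → . n *], [F → . D n )], [S → . )], [S → . F n S] }  — shift, reduce
  I15: { [A → . * *], [A → . n], [D → * S . A] }  — shift
  I16: { [A → * . *] }  — shift
  I17: { [D → * S A .] }  — reduce
  I18: { [A → n .] }  — reduce
  I19: { [A → * * .] }  — reduce

No state contains more than one complete item.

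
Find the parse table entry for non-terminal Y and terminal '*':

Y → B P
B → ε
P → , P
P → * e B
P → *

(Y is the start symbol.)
Y → B P

To find M[Y, '*'], we find productions for Y where '*' is in the predict set (PREDICT(N → α) = (FIRST(α) \ {ε}) ∪ (FOLLOW(N) if α ⇒* ε)).

Relevant sets:
  FIRST(B) = { ε }
  FIRST(P) = { '*', ',' }

Y → B P: PREDICT = { '*', ',' }
  '*' is in predict set, so this production goes in M[Y, '*']

M[Y, '*'] = Y → B P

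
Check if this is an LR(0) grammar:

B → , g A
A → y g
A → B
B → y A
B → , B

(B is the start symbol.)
Yes, the grammar is LR(0)

A grammar is LR(0) if no state in the canonical LR(0) collection has:
  - both a shift item (dot before a terminal) and a complete item (shift-reduce conflict), or
  - two or more complete items (reduce-reduce conflict; the accept item [B' → B .] counts as a complete item here).

Augment with B' → B and build the canonical LR(0) collection (I0 = CLOSURE({[B' → . B]}), then GOTO on every symbol after a dot until no new states appear). It has 11 states:
  I0: { [B → . , B], [B → . , g A], [B → . y A], [B' → . B] }  — shift
  I1: { [B → , . B], [B → , . g A], [B → . , B], [B → . , g A], [B → . y A] }  — shift
  I2: { [B' → B .] }  — accept
  I3: { [A → . B], [A → . y g], [B → . , B], [B → . , g A], [B → . y A], [B → y . A] }  — shift
  I4: { [B → y A .] }  — reduce
  I5: { [A → B .] }  — reduce
  I6: { [A → . B], [A → . y g], [A → y . g], [B → . , B], [B → . , g A], [B → . y A], [B → y . A] }  — shift
  I7: { [A → y g .] }  — reduce
  I8: { [B → , B .] }  — reduce
  I9: { [A → . B], [A → . y g], [B → , g . A], [B → . , B], [B → . , g A], [B → . y A] }  — shift
  I10: { [B → , g A .] }  — reduce

Every state is either a pure shift/goto state or contains exactly one complete item and nothing to shift — no conflicts. The grammar is LR(0).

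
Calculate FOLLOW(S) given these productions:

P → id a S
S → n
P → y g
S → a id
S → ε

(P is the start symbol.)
{ $ }

To compute FOLLOW(S), find every occurrence of S on a right-hand side N → α S β: add FIRST(β) \ {ε}, and if β is empty or nullable also add FOLLOW(N). Iterate to a fixed point.

In P → id a S: S is at the end, add FOLLOW(P)

The FOLLOW sets referred to above (computed the same way, to a fixed point):
  FOLLOW(P) = { $ }

Taking the union: FOLLOW(S) = { $ }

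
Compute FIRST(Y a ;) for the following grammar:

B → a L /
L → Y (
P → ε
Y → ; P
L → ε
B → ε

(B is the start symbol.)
{ ';' }

FIRST sets of the non-terminals involved (from the grammar, by fixed-point iteration):
  FIRST(Y) = { ';' }

To compute FIRST(Y a ;), process the symbols left to right:
Symbol Y is a non-terminal. Add FIRST(Y) \ {ε} = { ';' }
Y is not nullable (ε ∉ FIRST(Y)), so stop here.
FIRST(Y a ;) = { ';' }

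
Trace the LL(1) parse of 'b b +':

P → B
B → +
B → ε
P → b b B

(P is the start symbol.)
LL(1) parsing maintains a stack (initially the start symbol over $) and the input. At each step: if the stack top is a terminal, match it against the current input token; if it is a non-terminal N, replace it with the RHS of M[N, lookahead] (the unique production whose predict set contains the lookahead).

Stack is shown with the top on the left.

Stack    Input    Action
------------------------
P $      b b + $  output P → b b B
b b B $  b b + $  match 'b'
b B $    b + $    match 'b'
B $      + $      output B → +
+ $      + $      match '+'
$        $        accept

The string is accepted.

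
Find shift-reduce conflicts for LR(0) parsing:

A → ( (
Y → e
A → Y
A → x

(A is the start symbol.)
No shift-reduce conflicts

Augment with A' → A and build the canonical LR(0) collection (I0 = CLOSURE({[A' → . A]}), then GOTO on every symbol after a dot until no new states appear). It has 7 states:
  I0: { [A → . ( (], [A → . Y], [A → . x], [A' → . A], [Y → . e] }  — shift
  I1: { [A → ( . (] }  — shift
  I2: { [A' → A .] }  — accept
  I3: { [A → Y .] }  — reduce
  I4: { [Y → e .] }  — reduce
  I5: { [A → x .] }  — reduce
  I6: { [A → ( ( .] }  — reduce

No state contains both a complete item and a shift item.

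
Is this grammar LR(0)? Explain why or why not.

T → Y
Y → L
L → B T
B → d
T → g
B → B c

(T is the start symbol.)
Yes, the grammar is LR(0)

Augment with T' → T and build the canonical LR(0) collection (I0 = CLOSURE({[T' → . T]}), then GOTO on every symbol after a dot until no new states appear). It has 9 states:
  I0: { [B → . B c], [B → . d], [L → . B T], [T → . Y], [T → . g], [T' → . T], [Y → . L] }  — shift
  I1: { [B → . B c], [B → . d], [B → B . c], [L → . B T], [L → B . T], [T → . Y], [T → . g], [Y → . L] }  — shift
  I2: { [Y → L .] }  — reduce
  I3: { [T' → T .] }  — accept
  I4: { [T → Y .] }  — reduce
  I5: { [B → d .] }  — reduce
  I6: { [T → g .] }  — reduce
  I7: { [L → B T .] }  — reduce
  I8: { [B → B c .] }  — reduce

Every state is either a pure shift/goto state or contains exactly one complete item and nothing to shift — no conflicts. The grammar is LR(0).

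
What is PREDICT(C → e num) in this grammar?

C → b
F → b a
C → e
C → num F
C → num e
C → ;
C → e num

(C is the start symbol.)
PREDICT(C → e num) = (FIRST(RHS) \ {ε}) ∪ (FOLLOW(C) if ε ∈ FIRST(RHS), i.e. RHS ⇒* ε)
FIRST(e num) = { 'e' }
ε ∉ FIRST(e num), so FOLLOW(C) is not added.
PREDICT(C → e num) = { 'e' }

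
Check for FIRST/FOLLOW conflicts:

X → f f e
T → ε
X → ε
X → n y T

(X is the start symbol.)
A FIRST/FOLLOW conflict occurs when a non-terminal N has a nullable alternative N → β (β ⇒* ε) and another alternative N → α with FIRST(α) ∩ FOLLOW(N) ≠ ∅: on such a lookahead the parser cannot decide between expanding α and letting N vanish via β.

Nullable non-terminals: T, X.
T has a nullable alternative but only one production, so nothing to check.

X: nullable alternative(s) X → ε; FOLLOW(X) = { $ }
  X → f f e: FIRST \ {ε} = { 'f' } — disjoint from FOLLOW(X)
  X → ε: FIRST \ {ε} = { } — this is the only nullable alternative, skip
  X → n y T: FIRST \ {ε} = { 'n' } — disjoint from FOLLOW(X)

No FIRST/FOLLOW conflicts found.

Answer: No FIRST/FOLLOW conflicts.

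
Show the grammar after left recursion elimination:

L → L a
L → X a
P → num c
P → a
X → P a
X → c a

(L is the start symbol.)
L is directly left-recursive. The standard transformation for
  A → A α₁ | ... | A α_m | β₁ | ... | β_n
is
  A  → β₁ A' | ... | β_n A'
  A' → α₁ A' | ... | α_m A' | ε

L → X a becomes L → X a L'
L → L a becomes L' → a L'
Add L' → ε

Productions for other non-terminals are unchanged:
  P → num c
  P → a
  X → P a
  X → c a

Resulting grammar:
L → X a L'
L' → a L'
L' → ε
P → num c
P → a
X → P a
X → c a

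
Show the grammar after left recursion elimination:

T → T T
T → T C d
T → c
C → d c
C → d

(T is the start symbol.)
T is directly left-recursive. The standard transformation for
  A → A α₁ | ... | A α_m | β₁ | ... | β_n
is
  A  → β₁ A' | ... | β_n A'
  A' → α₁ A' | ... | α_m A' | ε

T → c becomes T → c T'
T → T T becomes T' → T T'
T → T C d becomes T' → C d T'
Add T' → ε

Productions for other non-terminals are unchanged:
  C → d c
  C → d

Resulting grammar:
T → c T'
T' → T T'
T' → C d T'
T' → ε
C → d c
C → d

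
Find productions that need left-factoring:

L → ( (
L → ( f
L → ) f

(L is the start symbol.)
Left-factoring is needed when two productions for the same non-terminal
share a common prefix on the right-hand side.

Productions for L:
  L → ( (
  L → ( f
  L → ) f

Found common prefix '(' in productions for L

Answer: Yes, L has productions with common prefix '('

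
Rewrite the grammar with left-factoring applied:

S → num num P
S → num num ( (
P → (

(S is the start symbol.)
S → num num S'
S' → P
S' → ( (
P → (

Left-factoring transforms A → αβ₁ | αβ₂ into A → αA' and A' → β₁ | β₂
(α is the longest common prefix among the alternatives). Repeat until
no nonterminal has two alternatives with a common prefix.

Round 1: S has alternatives sharing prefix 'num num'. Introduce S': S → num num S'
  Add: S' → P
  Add: S' → ( (

No remaining common prefixes — done.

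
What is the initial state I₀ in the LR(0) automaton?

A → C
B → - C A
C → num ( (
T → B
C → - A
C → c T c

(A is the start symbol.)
{ [A → . C], [A' → . A], [C → . - A], [C → . c T c], [C → . num ( (] }

First, augment the grammar with A' → A
I₀ = CLOSURE({ [A' → . A] }):
  [A' → . A] has the dot before A: add [A → . C]
  [A → . C] has the dot before C: add [C → . num ( (], [C → . - A], [C → . c T c]
No further items can be added.

I₀ = { [A → . C], [A' → . A], [C → . - A], [C → . c T c], [C → . num ( (] }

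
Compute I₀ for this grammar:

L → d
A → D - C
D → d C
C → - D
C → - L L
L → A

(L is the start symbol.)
{ [A → . D - C], [D → . d C], [L → . A], [L → . d], [L' → . L] }

First, augment the grammar with L' → L
I₀ = CLOSURE({ [L' → . L] }):
  [L' → . L] has the dot before L: add [L → . d], [L → . A]
  [L → . A] has the dot before A: add [A → . D - C]
  [A → . D - C] has the dot before D: add [D → . d C]
No further items can be added.

I₀ = { [A → . D - C], [D → . d C], [L → . A], [L → . d], [L' → . L] }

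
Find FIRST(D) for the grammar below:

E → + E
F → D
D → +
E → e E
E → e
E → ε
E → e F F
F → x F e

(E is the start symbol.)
{ '+' }

From D → +:
  - '+' is a terminal: add '+' and stop

Collecting: FIRST(D) = { '+' }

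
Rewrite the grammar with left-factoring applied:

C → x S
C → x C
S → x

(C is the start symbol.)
C → x C'
C' → S
C' → C
S → x

Left-factoring transforms A → αβ₁ | αβ₂ into A → αA' and A' → β₁ | β₂
(α is the longest common prefix among the alternatives). Repeat until
no nonterminal has two alternatives with a common prefix.

Round 1: C has alternatives sharing prefix 'x'. Introduce C': C → x C'
  Add: C' → S
  Add: C' → C

No remaining common prefixes — done.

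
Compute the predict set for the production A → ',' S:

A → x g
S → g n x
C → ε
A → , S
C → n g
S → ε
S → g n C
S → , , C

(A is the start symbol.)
{ ',' }

PREDICT(A → ',' S) = (FIRST(RHS) \ {ε}) ∪ (FOLLOW(A) if ε ∈ FIRST(RHS), i.e. RHS ⇒* ε)
FIRST(',' S) = { ',' }
ε ∉ FIRST(',' S), so FOLLOW(A) is not added.
PREDICT(A → ',' S) = { ',' }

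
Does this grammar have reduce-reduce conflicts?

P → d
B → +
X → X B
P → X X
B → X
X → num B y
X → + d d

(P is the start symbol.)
Augment with P' → P and build the canonical LR(0) collection (I0 = CLOSURE({[P' → . P]}), then GOTO on every symbol after a dot until no new states appear). It has 14 states:
  I0: { [P → . X X], [P → . d], [P' → . P], [X → . + d d], [X → . X B], [X → . num B y] }  — shift
  I1: { [X → + . d d] }  — shift
  I2: { [P' → P .] }  — accept
  I3: { [B → . +], [B → . X], [P → X . X], [X → . + d d], [X → . X B], [X → . num B y], [X → X . B] }  — shift
  I4: { [P → d .] }  — reduce
  I5: { [B → . +], [B → . X], [X → . + d d], [X → . X B], [X → . num B y], [X → num . B y] }  — shift
  I6: { [B → + .], [X → + . d d] }  — shift, reduce
  I7: { [X → num B . y] }  — shift
  I8: { [B → . +], [B → . X], [B → X .], [X → . + d d], [X → . X B], [X → . num B y], [X → X . B] }  — shift, reduce
  I9: { [X → X B .] }  — reduce
  I10: { [X → num B y .] }  — reduce
  I11: { [X → + d . d] }  — shift
  I12: { [X → + d d .] }  — reduce
  I13: { [B → . +], [B → . X], [B → X .], [P → X X .], [X → . + d d], [X → . X B], [X → . num B y], [X → X . B] }  — shift, 2 reduces

I13 contains complete items [B → X .], [P → X X .] — reduce-reduce conflict.

Answer: Yes — I13: [B → X .] vs [P → X X .]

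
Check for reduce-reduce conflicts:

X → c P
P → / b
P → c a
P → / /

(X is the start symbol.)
A reduce-reduce conflict occurs when an LR(0) state has two complete items [A → α .] and [B → β .] — both call for a reduction, and with no lookahead the parser cannot choose between them.

Augment with X' → X and build the canonical LR(0) collection (I0 = CLOSURE({[X' → . X]}), then GOTO on every symbol after a dot until no new states appear). It has 9 states:
  I0: { [X → . c P], [X' → . X] }  — shift
  I1: { [X' → X .] }  — accept
  I2: { [P → . / /], [P → . / b], [P → . c a], [X → c . P] }  — shift
  I3: { [P → / . /], [P → / . b] }  — shift
  I4: { [X → c P .] }  — reduce
  I5: { [P → c . a] }  — shift
  I6: { [P → c a .] }  — reduce
  I7: { [P → / / .] }  — reduce
  I8: { [P → / b .] }  — reduce

No state contains more than one complete item.

Answer: No reduce-reduce conflicts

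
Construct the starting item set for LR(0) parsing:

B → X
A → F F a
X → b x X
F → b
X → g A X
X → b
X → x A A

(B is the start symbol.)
{ [B → . X], [B' → . B], [X → . b x X], [X → . b], [X → . g A X], [X → . x A A] }

First, augment the grammar with B' → B
I₀ = CLOSURE({ [B' → . B] }):
  [B' → . B] has the dot before B: add [B → . X]
  [B → . X] has the dot before X: add [X → . b x X], [X → . g A X], [X → . b], [X → . x A A]
No further items can be added.

I₀ = { [B → . X], [B' → . B], [X → . b x X], [X → . b], [X → . g A X], [X → . x A A] }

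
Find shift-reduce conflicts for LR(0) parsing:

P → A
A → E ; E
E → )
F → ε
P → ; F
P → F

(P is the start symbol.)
A shift-reduce conflict occurs when an LR(0) state has both:
  - a complete (reduce) item [A → α .] (dot at the end), and
  - a shift item [B → β . c γ] (dot before a terminal).

Augment with P' → P and build the canonical LR(0) collection (I0 = CLOSURE({[P' → . P]}), then GOTO on every symbol after a dot until no new states appear). It has 10 states:
  I0: { [A → . E ; E], [E → . )], [F → .], [P → . ; F], [P → . A], [P → . F], [P' → . P] }  — shift, reduce
  I1: { [E → ) .] }  — reduce
  I2: { [F → .], [P → ; . F] }  — reduce
  I3: { [P → A .] }  — reduce
  I4: { [A → E . ; E] }  — shift
  I5: { [P → F .] }  — reduce
  I6: { [P' → P .] }  — accept
  I7: { [A → E ; . E], [E → . )] }  — shift
  I8: { [A → E ; E .] }  — reduce
  I9: { [P → ; F .] }  — reduce

I0 contains reduce item [F → .] and shift items [E → . )], [P → . ; F] — shift-reduce conflict.

Answer: Yes — I0: [F → .] vs [E → . )]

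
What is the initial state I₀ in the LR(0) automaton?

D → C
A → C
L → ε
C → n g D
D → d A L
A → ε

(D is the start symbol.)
First, augment the grammar with D' → D
I₀ = CLOSURE({ [D' → . D] }):
  [D' → . D] has the dot before D: add [D → . C], [D → . d A L]
  [D → . C] has the dot before C: add [C → . n g D]
No further items can be added.

I₀ = { [C → . n g D], [D → . C], [D → . d A L], [D' → . D] }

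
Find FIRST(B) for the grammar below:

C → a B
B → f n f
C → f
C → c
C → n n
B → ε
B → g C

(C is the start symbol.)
{ 'f', 'g', ε }

To compute FIRST(B), examine every production with B on the left-hand side, reading each right-hand side left to right until a non-nullable symbol is reached.

From B → f n f:
  - f is a terminal: add 'f' and stop
From B → ε:
  - ε-production, so ε ∈ FIRST(B)
From B → g C:
  - g is a terminal: add 'g' and stop

Collecting: FIRST(B) = { 'f', 'g', ε }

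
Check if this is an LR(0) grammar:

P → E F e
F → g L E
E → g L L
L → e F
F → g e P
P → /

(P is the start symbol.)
Augment with P' → P and build the canonical LR(0) collection (I0 = CLOSURE({[P' → . P]}), then GOTO on every symbol after a dot until no new states appear). It has 18 states:
  I0: { [E → . g L L], [P → . /], [P → . E F e], [P' → . P] }  — shift
  I1: { [P → / .] }  — reduce
  I2: { [F → . g L E], [F → . g e P], [P → E . F e] }  — shift
  I3: { [P' → P .] }  — accept
  I4: { [E → g . L L], [L → . e F] }  — shift
  I5: { [E → g L . L], [L → . e F] }  — shift
  I6: { [F → . g L E], [F → . g e P], [L → e . F] }  — shift
  I7: { [L → e F .] }  — reduce
  I8: { [F → g . L E], [F → g . e P], [L → . e F] }  — shift
  I9: { [E → . g L L], [F → g L . E] }  — shift
  I10: { [E → . g L L], [F → . g L E], [F → . g e P], [F → g e . P], [L → e . F], [P → . /], [P → . E F e] }  — shift
  I11: { [F → g e P .] }  — reduce
  I12: { [E → g . L L], [F → g . L E], [F → g . e P], [L → . e F] }  — shift
  I13: { [E → . g L L], [E → g L . L], [F → g L . E], [L → . e F] }  — shift
  I14: { [F → g L E .] }  — reduce
  I15: { [E → g L L .] }  — reduce
  I16: { [P → E F . e] }  — shift
  I17: { [P → E F e .] }  — reduce

Every state is either a pure shift/goto state or contains exactly one complete item and nothing to shift — no conflicts. The grammar is LR(0).

Answer: Yes, the grammar is LR(0)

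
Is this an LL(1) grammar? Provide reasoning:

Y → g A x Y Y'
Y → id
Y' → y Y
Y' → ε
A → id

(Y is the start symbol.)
No. Predict set conflict for Y': { 'y' }

Relevant sets:
  FOLLOW(Y') = { $, 'y' }

For Y:
  PREDICT(Y → g A x Y Y') = { 'g' }
  PREDICT(Y → id) = { 'id' }
For Y':
  PREDICT(Y' → y Y) = { 'y' }
  PREDICT(Y' → ε) = { $, 'y' }
A has a single production, so nothing to check there.

Conflict found: Predict set conflict for Y': { 'y' }
The grammar is NOT LL(1).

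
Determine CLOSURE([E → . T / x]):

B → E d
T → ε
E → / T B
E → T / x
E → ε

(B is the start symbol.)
{ [E → . T / x], [T → .] }

Start with: [E → . T / x]
  [E → . T / x] has the dot before T: add [T → .]
No further items can be added.

CLOSURE = { [E → . T / x], [T → .] }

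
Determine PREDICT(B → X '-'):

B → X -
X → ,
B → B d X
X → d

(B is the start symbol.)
PREDICT(B → X '-') = (FIRST(RHS) \ {ε}) ∪ (FOLLOW(B) if ε ∈ FIRST(RHS), i.e. RHS ⇒* ε)
FIRST(X) = { ',', 'd' }
FIRST(X '-') = { ',', 'd' }
ε ∉ FIRST(X '-'), so FOLLOW(B) is not added.
PREDICT(B → X '-') = { ',', 'd' }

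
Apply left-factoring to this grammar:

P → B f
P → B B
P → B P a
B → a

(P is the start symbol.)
Left-factoring transforms A → αβ₁ | αβ₂ into A → αA' and A' → β₁ | β₂
(α is the longest common prefix among the alternatives). Repeat until
no nonterminal has two alternatives with a common prefix.

Round 1: P has alternatives sharing prefix 'B'. Introduce P': P → B P'
  Add: P' → f
  Add: P' → B
  Add: P' → P a

No remaining common prefixes — done.

Resulting grammar:
P → B P'
P' → f
P' → B
P' → P a
B → a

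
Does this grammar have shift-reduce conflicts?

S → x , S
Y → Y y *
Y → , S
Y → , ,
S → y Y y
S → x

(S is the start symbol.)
Yes — I2: [S → x .] vs [S → x . , S]; I6: [S → y Y y .] vs [Y → Y y . *]

A shift-reduce conflict occurs when an LR(0) state has both:
  - a complete (reduce) item [A → α .] (dot at the end), and
  - a shift item [B → β . c γ] (dot before a terminal).

Augment with S' → S and build the canonical LR(0) collection (I0 = CLOSURE({[S' → . S]}), then GOTO on every symbol after a dot until no new states appear). It has 12 states:
  I0: { [S → . x , S], [S → . x], [S → . y Y y], [S' → . S] }  — shift
  I1: { [S' → S .] }  — accept
  I2: { [S → x . , S], [S → x .] }  — shift, reduce
  I3: { [S → y . Y y], [Y → . , ,], [Y → . , S], [Y → . Y y *] }  — shift
  I4: { [S → . x , S], [S → . x], [S → . y Y y], [Y → , . ,], [Y → , . S] }  — shift
  I5: { [S → y Y . y], [Y → Y . y *] }  — shift
  I6: { [S → y Y y .], [Y → Y y . *] }  — shift, reduce
  I7: { [Y → Y y * .] }  — reduce
  I8: { [Y → , , .] }  — reduce
  I9: { [Y → , S .] }  — reduce
  I10: { [S → . x , S], [S → . x], [S → . y Y y], [S → x , . S] }  — shift
  I11: { [S → x , S .] }  — reduce

I2 contains reduce item [S → x .] and shift item [S → x . , S] — shift-reduce conflict.
I6 contains reduce item [S → y Y y .] and shift item [Y → Y y . *] — shift-reduce conflict.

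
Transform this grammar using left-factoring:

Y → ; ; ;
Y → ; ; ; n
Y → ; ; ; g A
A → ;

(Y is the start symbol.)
Left-factoring transforms A → αβ₁ | αβ₂ into A → αA' and A' → β₁ | β₂
(α is the longest common prefix among the alternatives). Repeat until
no nonterminal has two alternatives with a common prefix.

Round 1: Y has alternatives sharing prefix '; ; ;'. Introduce Y': Y → ; ; ; Y'
  Add: Y' → ε
  Add: Y' → n
  Add: Y' → g A

No remaining common prefixes — done.

Resulting grammar:
Y → ; ; ; Y'
Y' → ε
Y' → n
Y' → g A
A → ;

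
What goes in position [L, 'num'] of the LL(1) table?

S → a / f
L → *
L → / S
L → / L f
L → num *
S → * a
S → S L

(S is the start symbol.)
L → num *

To find M[L, 'num'], we find productions for L where 'num' is in the predict set (PREDICT(N → α) = (FIRST(α) \ {ε}) ∪ (FOLLOW(N) if α ⇒* ε)).

L → *: PREDICT = { '*' }
L → / S: PREDICT = { '/' }
L → / L f: PREDICT = { '/' }
L → num *: PREDICT = { 'num' }
  'num' is in predict set, so this production goes in M[L, 'num']

M[L, 'num'] = L → num *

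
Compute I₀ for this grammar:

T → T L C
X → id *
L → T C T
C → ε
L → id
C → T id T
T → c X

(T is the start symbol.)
{ [T → . T L C], [T → . c X], [T' → . T] }

First, augment the grammar with T' → T
I₀ = CLOSURE({ [T' → . T] }):
  [T' → . T] has the dot before T: add [T → . T L C], [T → . c X]
No further items can be added.

I₀ = { [T → . T L C], [T → . c X], [T' → . T] }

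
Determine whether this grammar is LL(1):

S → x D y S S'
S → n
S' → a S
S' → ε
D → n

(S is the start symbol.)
A grammar is LL(1) if for each non-terminal N with multiple productions, the predict sets of those productions are pairwise disjoint, where PREDICT(N → α) = (FIRST(α) \ {ε}) ∪ (FOLLOW(N) if α ⇒* ε).

Relevant sets:
  FOLLOW(S') = { $, 'a' }

For S:
  PREDICT(S → x D y S S') = { 'x' }
  PREDICT(S → n) = { 'n' }
For S':
  PREDICT(S' → a S) = { 'a' }
  PREDICT(S' → ε) = { $, 'a' }
D has a single production, so nothing to check there.

Conflict found: Predict set conflict for S': { 'a' }
The grammar is NOT LL(1).

Answer: No. Predict set conflict for S': { 'a' }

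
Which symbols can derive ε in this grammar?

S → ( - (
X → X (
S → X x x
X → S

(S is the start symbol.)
None

A non-terminal is nullable if it can derive ε (the empty string): either it has an ε-production, or it has a production whose right-hand side consists entirely of nullable non-terminals.

There are no ε-productions, so no non-terminal can derive ε.
No non-terminals are nullable.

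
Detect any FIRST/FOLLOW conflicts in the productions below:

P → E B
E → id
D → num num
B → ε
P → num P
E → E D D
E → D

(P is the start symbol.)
A FIRST/FOLLOW conflict occurs when a non-terminal N has a nullable alternative N → β (β ⇒* ε) and another alternative N → α with FIRST(α) ∩ FOLLOW(N) ≠ ∅: on such a lookahead the parser cannot decide between expanding α and letting N vanish via β.

Nullable non-terminals: B.
B has a nullable alternative but only one production, so nothing to check.

D, E, P have no nullable alternative, so no FIRST/FOLLOW check is needed there.

No FIRST/FOLLOW conflicts found.

Answer: No FIRST/FOLLOW conflicts.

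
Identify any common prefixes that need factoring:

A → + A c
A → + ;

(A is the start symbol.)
Left-factoring is needed when two productions for the same non-terminal
share a common prefix on the right-hand side.

Productions for A:
  A → + A c
  A → + ;

Found common prefix '+' in productions for A

Answer: Yes, A has productions with common prefix '+'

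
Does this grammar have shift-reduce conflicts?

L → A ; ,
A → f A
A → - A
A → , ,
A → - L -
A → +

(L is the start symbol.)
Yes — I10: [A → - A .] vs [L → A . ; ,]

Augment with L' → L and build the canonical LR(0) collection (I0 = CLOSURE({[L' → . L]}), then GOTO on every symbol after a dot until no new states appear). It has 14 states:
  I0: { [A → . +], [A → . , ,], [A → . - A], [A → . - L -], [A → . f A], [L → . A ; ,], [L' → . L] }  — shift
  I1: { [A → + .] }  — reduce
  I2: { [A → , . ,] }  — shift
  I3: { [A → - . A], [A → - . L -], [A → . +], [A → . , ,], [A → . - A], [A → . - L -], [A → . f A], [L → . A ; ,] }  — shift
  I4: { [L → A . ; ,] }  — shift
  I5: { [L' → L .] }  — accept
  I6: { [A → . +], [A → . , ,], [A → . - A], [A → . - L -], [A → . f A], [A → f . A] }  — shift
  I7: { [A → f A .] }  — reduce
  I8: { [L → A ; . ,] }  — shift
  I9: { [L → A ; , .] }  — reduce
  I10: { [A → - A .], [L → A . ; ,] }  — shift, reduce
  I11: { [A → - L . -] }  — shift
  I12: { [A → - L - .] }  — reduce
  I13: { [A → , , .] }  — reduce

I10 contains reduce item [A → - A .] and shift item [L → A . ; ,] — shift-reduce conflict.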